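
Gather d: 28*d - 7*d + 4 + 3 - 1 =21*d + 6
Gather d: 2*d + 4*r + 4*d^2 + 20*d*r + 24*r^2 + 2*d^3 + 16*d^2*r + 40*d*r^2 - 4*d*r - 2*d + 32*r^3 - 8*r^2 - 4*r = 2*d^3 + d^2*(16*r + 4) + d*(40*r^2 + 16*r) + 32*r^3 + 16*r^2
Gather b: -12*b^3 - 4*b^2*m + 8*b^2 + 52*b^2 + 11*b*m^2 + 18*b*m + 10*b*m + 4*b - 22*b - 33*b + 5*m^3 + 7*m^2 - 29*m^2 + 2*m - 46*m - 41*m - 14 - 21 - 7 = -12*b^3 + b^2*(60 - 4*m) + b*(11*m^2 + 28*m - 51) + 5*m^3 - 22*m^2 - 85*m - 42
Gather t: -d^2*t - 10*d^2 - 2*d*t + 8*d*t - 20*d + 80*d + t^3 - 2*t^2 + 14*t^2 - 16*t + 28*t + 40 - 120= -10*d^2 + 60*d + t^3 + 12*t^2 + t*(-d^2 + 6*d + 12) - 80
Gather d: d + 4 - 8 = d - 4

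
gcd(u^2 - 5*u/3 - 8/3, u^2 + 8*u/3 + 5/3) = u + 1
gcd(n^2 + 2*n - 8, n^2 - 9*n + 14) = n - 2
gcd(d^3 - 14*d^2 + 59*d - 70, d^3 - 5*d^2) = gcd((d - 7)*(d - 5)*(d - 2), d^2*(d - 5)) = d - 5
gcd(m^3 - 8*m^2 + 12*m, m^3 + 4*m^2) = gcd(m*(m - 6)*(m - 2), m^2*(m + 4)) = m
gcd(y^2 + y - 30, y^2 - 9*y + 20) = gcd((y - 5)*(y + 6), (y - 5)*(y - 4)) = y - 5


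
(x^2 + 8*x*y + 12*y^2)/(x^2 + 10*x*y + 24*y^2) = (x + 2*y)/(x + 4*y)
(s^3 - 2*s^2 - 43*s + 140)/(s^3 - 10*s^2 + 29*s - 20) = (s + 7)/(s - 1)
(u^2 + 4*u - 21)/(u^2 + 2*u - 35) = (u - 3)/(u - 5)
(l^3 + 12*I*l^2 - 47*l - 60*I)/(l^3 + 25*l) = (l^2 + 7*I*l - 12)/(l*(l - 5*I))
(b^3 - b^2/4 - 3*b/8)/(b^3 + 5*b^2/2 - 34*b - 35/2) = b*(4*b - 3)/(4*(b^2 + 2*b - 35))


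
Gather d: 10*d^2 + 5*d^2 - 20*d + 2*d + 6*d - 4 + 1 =15*d^2 - 12*d - 3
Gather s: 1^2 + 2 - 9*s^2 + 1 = 4 - 9*s^2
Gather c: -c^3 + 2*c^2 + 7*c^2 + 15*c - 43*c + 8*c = -c^3 + 9*c^2 - 20*c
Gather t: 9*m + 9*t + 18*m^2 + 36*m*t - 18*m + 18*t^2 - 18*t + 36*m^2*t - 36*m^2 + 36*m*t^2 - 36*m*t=-18*m^2 - 9*m + t^2*(36*m + 18) + t*(36*m^2 - 9)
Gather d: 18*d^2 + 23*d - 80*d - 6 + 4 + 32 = 18*d^2 - 57*d + 30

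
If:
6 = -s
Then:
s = -6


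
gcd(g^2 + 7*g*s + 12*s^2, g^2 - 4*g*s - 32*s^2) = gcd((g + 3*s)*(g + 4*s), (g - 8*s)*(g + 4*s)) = g + 4*s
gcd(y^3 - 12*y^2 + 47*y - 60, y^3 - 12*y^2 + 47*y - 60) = y^3 - 12*y^2 + 47*y - 60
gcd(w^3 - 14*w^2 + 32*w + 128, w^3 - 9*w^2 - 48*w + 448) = w^2 - 16*w + 64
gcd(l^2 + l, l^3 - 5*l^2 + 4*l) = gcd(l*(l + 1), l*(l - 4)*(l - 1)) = l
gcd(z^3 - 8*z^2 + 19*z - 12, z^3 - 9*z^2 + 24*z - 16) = z^2 - 5*z + 4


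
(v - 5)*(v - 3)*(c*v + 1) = c*v^3 - 8*c*v^2 + 15*c*v + v^2 - 8*v + 15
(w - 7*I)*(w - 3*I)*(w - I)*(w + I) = w^4 - 10*I*w^3 - 20*w^2 - 10*I*w - 21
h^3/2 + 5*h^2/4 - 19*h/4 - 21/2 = (h/2 + 1)*(h - 3)*(h + 7/2)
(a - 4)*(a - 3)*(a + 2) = a^3 - 5*a^2 - 2*a + 24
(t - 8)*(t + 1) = t^2 - 7*t - 8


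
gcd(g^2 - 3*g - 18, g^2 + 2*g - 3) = g + 3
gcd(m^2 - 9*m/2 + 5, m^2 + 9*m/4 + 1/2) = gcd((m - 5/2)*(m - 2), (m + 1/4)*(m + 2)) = 1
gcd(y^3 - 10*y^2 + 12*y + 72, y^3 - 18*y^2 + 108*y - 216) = y^2 - 12*y + 36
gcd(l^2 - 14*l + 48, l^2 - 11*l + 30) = l - 6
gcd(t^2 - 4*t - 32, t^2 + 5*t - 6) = 1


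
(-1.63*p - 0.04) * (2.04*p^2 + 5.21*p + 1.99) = -3.3252*p^3 - 8.5739*p^2 - 3.4521*p - 0.0796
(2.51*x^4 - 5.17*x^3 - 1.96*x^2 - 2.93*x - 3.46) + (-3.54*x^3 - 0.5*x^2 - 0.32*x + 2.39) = 2.51*x^4 - 8.71*x^3 - 2.46*x^2 - 3.25*x - 1.07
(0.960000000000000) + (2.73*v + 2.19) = 2.73*v + 3.15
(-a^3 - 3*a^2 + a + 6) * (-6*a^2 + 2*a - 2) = 6*a^5 + 16*a^4 - 10*a^3 - 28*a^2 + 10*a - 12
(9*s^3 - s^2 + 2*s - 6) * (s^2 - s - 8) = 9*s^5 - 10*s^4 - 69*s^3 - 10*s + 48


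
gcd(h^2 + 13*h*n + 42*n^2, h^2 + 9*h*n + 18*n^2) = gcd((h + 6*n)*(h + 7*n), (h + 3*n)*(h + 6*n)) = h + 6*n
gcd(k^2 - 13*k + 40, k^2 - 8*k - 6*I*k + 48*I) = k - 8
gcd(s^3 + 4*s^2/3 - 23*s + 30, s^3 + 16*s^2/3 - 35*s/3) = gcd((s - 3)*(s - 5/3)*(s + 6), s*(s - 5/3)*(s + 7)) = s - 5/3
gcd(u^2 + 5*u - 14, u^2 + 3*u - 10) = u - 2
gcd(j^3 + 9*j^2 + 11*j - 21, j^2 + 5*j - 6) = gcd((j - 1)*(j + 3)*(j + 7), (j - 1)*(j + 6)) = j - 1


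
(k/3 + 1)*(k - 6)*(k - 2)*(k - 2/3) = k^4/3 - 17*k^3/9 - 26*k^2/9 + 44*k/3 - 8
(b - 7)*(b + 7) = b^2 - 49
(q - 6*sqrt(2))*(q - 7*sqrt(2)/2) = q^2 - 19*sqrt(2)*q/2 + 42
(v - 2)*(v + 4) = v^2 + 2*v - 8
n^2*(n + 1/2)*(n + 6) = n^4 + 13*n^3/2 + 3*n^2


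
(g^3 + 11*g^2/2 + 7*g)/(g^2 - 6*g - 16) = g*(2*g + 7)/(2*(g - 8))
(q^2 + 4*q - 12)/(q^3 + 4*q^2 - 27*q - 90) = (q - 2)/(q^2 - 2*q - 15)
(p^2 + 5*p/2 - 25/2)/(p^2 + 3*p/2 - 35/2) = (2*p - 5)/(2*p - 7)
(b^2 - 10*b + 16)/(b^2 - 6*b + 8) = (b - 8)/(b - 4)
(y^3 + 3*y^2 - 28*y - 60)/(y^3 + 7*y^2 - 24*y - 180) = (y + 2)/(y + 6)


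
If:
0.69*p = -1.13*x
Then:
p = -1.63768115942029*x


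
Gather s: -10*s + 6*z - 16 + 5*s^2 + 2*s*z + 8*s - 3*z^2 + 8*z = 5*s^2 + s*(2*z - 2) - 3*z^2 + 14*z - 16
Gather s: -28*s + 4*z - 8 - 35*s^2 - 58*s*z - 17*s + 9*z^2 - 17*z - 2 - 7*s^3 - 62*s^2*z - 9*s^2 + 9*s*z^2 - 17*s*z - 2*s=-7*s^3 + s^2*(-62*z - 44) + s*(9*z^2 - 75*z - 47) + 9*z^2 - 13*z - 10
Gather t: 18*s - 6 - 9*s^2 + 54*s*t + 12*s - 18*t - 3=-9*s^2 + 30*s + t*(54*s - 18) - 9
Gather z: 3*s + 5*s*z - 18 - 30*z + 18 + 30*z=5*s*z + 3*s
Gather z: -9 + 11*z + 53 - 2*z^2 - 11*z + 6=50 - 2*z^2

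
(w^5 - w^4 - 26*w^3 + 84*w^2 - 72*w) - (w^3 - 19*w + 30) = w^5 - w^4 - 27*w^3 + 84*w^2 - 53*w - 30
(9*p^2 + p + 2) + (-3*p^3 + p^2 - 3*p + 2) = -3*p^3 + 10*p^2 - 2*p + 4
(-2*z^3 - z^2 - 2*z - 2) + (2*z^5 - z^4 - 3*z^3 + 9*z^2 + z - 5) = 2*z^5 - z^4 - 5*z^3 + 8*z^2 - z - 7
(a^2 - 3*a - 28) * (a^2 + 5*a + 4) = a^4 + 2*a^3 - 39*a^2 - 152*a - 112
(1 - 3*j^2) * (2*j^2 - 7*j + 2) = -6*j^4 + 21*j^3 - 4*j^2 - 7*j + 2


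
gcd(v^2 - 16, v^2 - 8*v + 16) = v - 4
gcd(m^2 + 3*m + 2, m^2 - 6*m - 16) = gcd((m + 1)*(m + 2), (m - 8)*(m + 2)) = m + 2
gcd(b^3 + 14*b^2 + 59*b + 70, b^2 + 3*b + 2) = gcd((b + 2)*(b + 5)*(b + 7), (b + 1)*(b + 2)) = b + 2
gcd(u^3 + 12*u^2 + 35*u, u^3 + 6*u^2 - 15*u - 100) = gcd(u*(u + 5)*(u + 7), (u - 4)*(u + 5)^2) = u + 5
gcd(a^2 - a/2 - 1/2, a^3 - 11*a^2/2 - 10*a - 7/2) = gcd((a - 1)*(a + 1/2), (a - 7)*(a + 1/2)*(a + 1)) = a + 1/2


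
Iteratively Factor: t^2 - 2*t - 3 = (t + 1)*(t - 3)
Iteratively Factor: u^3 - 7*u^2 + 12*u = (u - 4)*(u^2 - 3*u) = u*(u - 4)*(u - 3)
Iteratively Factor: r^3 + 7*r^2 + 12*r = (r + 4)*(r^2 + 3*r) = (r + 3)*(r + 4)*(r)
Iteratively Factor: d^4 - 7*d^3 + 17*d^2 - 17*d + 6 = (d - 2)*(d^3 - 5*d^2 + 7*d - 3) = (d - 2)*(d - 1)*(d^2 - 4*d + 3) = (d - 2)*(d - 1)^2*(d - 3)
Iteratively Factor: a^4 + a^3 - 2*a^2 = (a)*(a^3 + a^2 - 2*a) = a^2*(a^2 + a - 2) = a^2*(a - 1)*(a + 2)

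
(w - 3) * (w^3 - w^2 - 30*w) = w^4 - 4*w^3 - 27*w^2 + 90*w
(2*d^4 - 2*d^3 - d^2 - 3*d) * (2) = 4*d^4 - 4*d^3 - 2*d^2 - 6*d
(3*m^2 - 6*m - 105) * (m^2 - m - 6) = 3*m^4 - 9*m^3 - 117*m^2 + 141*m + 630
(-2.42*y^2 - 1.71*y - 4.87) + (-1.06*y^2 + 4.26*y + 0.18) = -3.48*y^2 + 2.55*y - 4.69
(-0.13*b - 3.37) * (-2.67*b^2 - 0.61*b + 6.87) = 0.3471*b^3 + 9.0772*b^2 + 1.1626*b - 23.1519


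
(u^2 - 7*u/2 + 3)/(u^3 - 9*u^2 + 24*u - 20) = (u - 3/2)/(u^2 - 7*u + 10)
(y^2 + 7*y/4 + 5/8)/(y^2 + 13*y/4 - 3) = (8*y^2 + 14*y + 5)/(2*(4*y^2 + 13*y - 12))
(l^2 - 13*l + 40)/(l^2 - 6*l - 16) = (l - 5)/(l + 2)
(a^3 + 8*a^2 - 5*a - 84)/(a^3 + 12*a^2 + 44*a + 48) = (a^2 + 4*a - 21)/(a^2 + 8*a + 12)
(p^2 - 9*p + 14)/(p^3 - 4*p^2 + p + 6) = (p - 7)/(p^2 - 2*p - 3)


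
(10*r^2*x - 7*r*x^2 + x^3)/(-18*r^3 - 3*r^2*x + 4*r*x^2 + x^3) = x*(-5*r + x)/(9*r^2 + 6*r*x + x^2)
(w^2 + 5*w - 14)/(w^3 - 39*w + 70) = 1/(w - 5)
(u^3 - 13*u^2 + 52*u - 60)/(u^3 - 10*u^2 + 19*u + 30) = (u - 2)/(u + 1)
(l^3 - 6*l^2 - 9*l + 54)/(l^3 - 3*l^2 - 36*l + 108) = (l + 3)/(l + 6)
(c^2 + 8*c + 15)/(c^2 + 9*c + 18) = (c + 5)/(c + 6)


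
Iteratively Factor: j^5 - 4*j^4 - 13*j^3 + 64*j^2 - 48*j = (j - 1)*(j^4 - 3*j^3 - 16*j^2 + 48*j) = (j - 3)*(j - 1)*(j^3 - 16*j) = j*(j - 3)*(j - 1)*(j^2 - 16) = j*(j - 3)*(j - 1)*(j + 4)*(j - 4)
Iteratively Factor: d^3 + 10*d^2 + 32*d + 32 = (d + 4)*(d^2 + 6*d + 8) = (d + 2)*(d + 4)*(d + 4)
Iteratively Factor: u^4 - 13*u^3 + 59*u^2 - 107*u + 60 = (u - 5)*(u^3 - 8*u^2 + 19*u - 12) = (u - 5)*(u - 1)*(u^2 - 7*u + 12) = (u - 5)*(u - 4)*(u - 1)*(u - 3)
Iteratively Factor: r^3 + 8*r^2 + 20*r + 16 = (r + 2)*(r^2 + 6*r + 8) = (r + 2)*(r + 4)*(r + 2)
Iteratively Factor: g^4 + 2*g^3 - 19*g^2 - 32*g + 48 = (g + 4)*(g^3 - 2*g^2 - 11*g + 12) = (g + 3)*(g + 4)*(g^2 - 5*g + 4) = (g - 1)*(g + 3)*(g + 4)*(g - 4)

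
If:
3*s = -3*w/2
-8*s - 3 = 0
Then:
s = -3/8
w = 3/4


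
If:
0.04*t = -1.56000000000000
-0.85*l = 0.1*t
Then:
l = 4.59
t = -39.00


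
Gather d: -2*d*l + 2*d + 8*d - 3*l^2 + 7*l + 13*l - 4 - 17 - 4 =d*(10 - 2*l) - 3*l^2 + 20*l - 25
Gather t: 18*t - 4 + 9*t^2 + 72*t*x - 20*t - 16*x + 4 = 9*t^2 + t*(72*x - 2) - 16*x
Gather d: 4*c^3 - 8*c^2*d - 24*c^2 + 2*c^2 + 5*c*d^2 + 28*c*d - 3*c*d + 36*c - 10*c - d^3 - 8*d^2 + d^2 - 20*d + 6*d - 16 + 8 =4*c^3 - 22*c^2 + 26*c - d^3 + d^2*(5*c - 7) + d*(-8*c^2 + 25*c - 14) - 8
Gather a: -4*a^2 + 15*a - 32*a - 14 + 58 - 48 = -4*a^2 - 17*a - 4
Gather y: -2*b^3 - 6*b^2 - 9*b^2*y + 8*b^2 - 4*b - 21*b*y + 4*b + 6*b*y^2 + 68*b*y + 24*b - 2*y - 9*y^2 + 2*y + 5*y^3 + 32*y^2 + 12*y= -2*b^3 + 2*b^2 + 24*b + 5*y^3 + y^2*(6*b + 23) + y*(-9*b^2 + 47*b + 12)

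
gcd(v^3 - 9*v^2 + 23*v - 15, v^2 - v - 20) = v - 5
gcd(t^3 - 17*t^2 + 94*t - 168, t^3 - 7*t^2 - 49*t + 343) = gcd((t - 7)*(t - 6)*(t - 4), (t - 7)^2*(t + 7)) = t - 7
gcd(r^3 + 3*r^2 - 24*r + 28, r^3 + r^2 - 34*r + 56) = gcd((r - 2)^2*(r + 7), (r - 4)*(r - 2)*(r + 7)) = r^2 + 5*r - 14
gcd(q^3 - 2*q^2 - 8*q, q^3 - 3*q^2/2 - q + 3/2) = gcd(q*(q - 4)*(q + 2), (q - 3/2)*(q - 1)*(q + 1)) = 1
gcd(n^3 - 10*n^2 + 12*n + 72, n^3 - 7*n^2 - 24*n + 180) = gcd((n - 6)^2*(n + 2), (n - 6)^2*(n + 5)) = n^2 - 12*n + 36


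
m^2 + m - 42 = (m - 6)*(m + 7)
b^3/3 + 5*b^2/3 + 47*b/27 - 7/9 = (b/3 + 1)*(b - 1/3)*(b + 7/3)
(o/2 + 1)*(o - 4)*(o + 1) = o^3/2 - o^2/2 - 5*o - 4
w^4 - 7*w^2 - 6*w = w*(w - 3)*(w + 1)*(w + 2)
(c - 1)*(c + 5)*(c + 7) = c^3 + 11*c^2 + 23*c - 35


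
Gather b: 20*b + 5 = 20*b + 5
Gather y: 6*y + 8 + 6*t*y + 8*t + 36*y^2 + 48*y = 8*t + 36*y^2 + y*(6*t + 54) + 8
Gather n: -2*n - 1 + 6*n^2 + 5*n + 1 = 6*n^2 + 3*n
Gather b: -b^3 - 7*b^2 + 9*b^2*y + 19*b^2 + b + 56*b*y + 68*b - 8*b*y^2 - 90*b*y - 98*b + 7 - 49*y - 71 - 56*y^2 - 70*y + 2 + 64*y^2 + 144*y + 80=-b^3 + b^2*(9*y + 12) + b*(-8*y^2 - 34*y - 29) + 8*y^2 + 25*y + 18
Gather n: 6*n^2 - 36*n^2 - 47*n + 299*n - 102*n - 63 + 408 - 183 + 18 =-30*n^2 + 150*n + 180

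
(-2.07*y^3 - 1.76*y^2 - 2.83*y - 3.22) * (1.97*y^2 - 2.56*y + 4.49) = -4.0779*y^5 + 1.832*y^4 - 10.3638*y^3 - 7.001*y^2 - 4.4635*y - 14.4578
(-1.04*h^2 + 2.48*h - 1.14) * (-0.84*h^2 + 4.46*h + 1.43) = 0.8736*h^4 - 6.7216*h^3 + 10.5312*h^2 - 1.538*h - 1.6302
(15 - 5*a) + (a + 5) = 20 - 4*a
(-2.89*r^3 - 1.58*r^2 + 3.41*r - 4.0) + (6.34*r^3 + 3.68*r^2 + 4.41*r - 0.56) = 3.45*r^3 + 2.1*r^2 + 7.82*r - 4.56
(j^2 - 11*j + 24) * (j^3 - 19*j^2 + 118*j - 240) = j^5 - 30*j^4 + 351*j^3 - 1994*j^2 + 5472*j - 5760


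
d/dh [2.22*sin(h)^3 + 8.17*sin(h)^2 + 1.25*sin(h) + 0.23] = (6.66*sin(h)^2 + 16.34*sin(h) + 1.25)*cos(h)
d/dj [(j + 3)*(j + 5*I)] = 2*j + 3 + 5*I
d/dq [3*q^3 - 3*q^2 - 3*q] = 9*q^2 - 6*q - 3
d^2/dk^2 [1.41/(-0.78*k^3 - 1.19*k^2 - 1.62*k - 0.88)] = ((6.5988*k + 3.3558)*(0.78*k^3 + 1.19*k^2 + 1.62*k + 0.88) - 1.41*(2.34*k^2 + 2.38*k + 1.62)*(4.68*k^2 + 4.76*k + 3.24))/(0.78*k^3 + 1.19*k^2 + 1.62*k + 0.88)^3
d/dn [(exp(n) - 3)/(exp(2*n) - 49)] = (-2*(exp(n) - 3)*exp(n) + exp(2*n) - 49)*exp(n)/(exp(2*n) - 49)^2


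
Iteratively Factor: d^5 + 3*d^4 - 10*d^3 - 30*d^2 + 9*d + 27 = (d - 3)*(d^4 + 6*d^3 + 8*d^2 - 6*d - 9) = (d - 3)*(d - 1)*(d^3 + 7*d^2 + 15*d + 9) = (d - 3)*(d - 1)*(d + 3)*(d^2 + 4*d + 3) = (d - 3)*(d - 1)*(d + 3)^2*(d + 1)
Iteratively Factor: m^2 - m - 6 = (m - 3)*(m + 2)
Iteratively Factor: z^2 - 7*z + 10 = (z - 2)*(z - 5)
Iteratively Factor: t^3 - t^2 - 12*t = (t + 3)*(t^2 - 4*t) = (t - 4)*(t + 3)*(t)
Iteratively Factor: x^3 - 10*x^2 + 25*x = (x - 5)*(x^2 - 5*x) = (x - 5)^2*(x)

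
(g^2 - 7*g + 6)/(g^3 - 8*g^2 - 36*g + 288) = (g - 1)/(g^2 - 2*g - 48)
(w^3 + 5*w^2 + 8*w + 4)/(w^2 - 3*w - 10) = (w^2 + 3*w + 2)/(w - 5)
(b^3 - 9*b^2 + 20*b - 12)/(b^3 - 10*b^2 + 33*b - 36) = (b^3 - 9*b^2 + 20*b - 12)/(b^3 - 10*b^2 + 33*b - 36)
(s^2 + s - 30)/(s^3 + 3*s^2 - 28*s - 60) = 1/(s + 2)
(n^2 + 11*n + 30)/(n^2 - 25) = (n + 6)/(n - 5)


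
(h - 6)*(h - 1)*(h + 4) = h^3 - 3*h^2 - 22*h + 24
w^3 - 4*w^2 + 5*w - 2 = (w - 2)*(w - 1)^2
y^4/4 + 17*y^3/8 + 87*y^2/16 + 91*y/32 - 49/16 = (y/4 + 1/2)*(y - 1/2)*(y + 7/2)^2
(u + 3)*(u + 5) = u^2 + 8*u + 15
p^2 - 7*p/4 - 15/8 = (p - 5/2)*(p + 3/4)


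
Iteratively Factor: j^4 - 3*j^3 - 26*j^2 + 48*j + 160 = (j - 5)*(j^3 + 2*j^2 - 16*j - 32) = (j - 5)*(j - 4)*(j^2 + 6*j + 8) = (j - 5)*(j - 4)*(j + 4)*(j + 2)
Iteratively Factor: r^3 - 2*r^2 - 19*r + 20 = (r + 4)*(r^2 - 6*r + 5) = (r - 1)*(r + 4)*(r - 5)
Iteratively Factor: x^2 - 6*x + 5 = (x - 5)*(x - 1)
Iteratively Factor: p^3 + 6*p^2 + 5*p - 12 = (p + 4)*(p^2 + 2*p - 3) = (p + 3)*(p + 4)*(p - 1)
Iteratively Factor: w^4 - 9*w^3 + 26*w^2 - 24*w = (w)*(w^3 - 9*w^2 + 26*w - 24) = w*(w - 2)*(w^2 - 7*w + 12) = w*(w - 3)*(w - 2)*(w - 4)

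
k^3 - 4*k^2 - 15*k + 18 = (k - 6)*(k - 1)*(k + 3)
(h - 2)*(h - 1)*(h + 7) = h^3 + 4*h^2 - 19*h + 14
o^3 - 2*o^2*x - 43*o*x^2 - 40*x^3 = (o - 8*x)*(o + x)*(o + 5*x)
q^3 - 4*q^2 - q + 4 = (q - 4)*(q - 1)*(q + 1)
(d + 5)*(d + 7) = d^2 + 12*d + 35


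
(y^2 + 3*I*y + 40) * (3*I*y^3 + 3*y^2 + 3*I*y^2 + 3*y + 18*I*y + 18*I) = 3*I*y^5 - 6*y^4 + 3*I*y^4 - 6*y^3 + 147*I*y^3 + 66*y^2 + 147*I*y^2 + 66*y + 720*I*y + 720*I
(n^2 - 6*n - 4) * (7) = 7*n^2 - 42*n - 28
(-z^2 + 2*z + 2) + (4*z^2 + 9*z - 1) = 3*z^2 + 11*z + 1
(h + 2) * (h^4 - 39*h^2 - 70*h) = h^5 + 2*h^4 - 39*h^3 - 148*h^2 - 140*h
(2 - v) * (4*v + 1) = -4*v^2 + 7*v + 2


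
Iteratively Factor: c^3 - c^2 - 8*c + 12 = (c + 3)*(c^2 - 4*c + 4) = (c - 2)*(c + 3)*(c - 2)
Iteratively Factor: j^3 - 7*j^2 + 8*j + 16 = (j + 1)*(j^2 - 8*j + 16) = (j - 4)*(j + 1)*(j - 4)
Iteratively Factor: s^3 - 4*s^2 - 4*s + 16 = (s - 4)*(s^2 - 4) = (s - 4)*(s - 2)*(s + 2)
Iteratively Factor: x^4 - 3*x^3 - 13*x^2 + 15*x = (x - 5)*(x^3 + 2*x^2 - 3*x) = (x - 5)*(x + 3)*(x^2 - x) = x*(x - 5)*(x + 3)*(x - 1)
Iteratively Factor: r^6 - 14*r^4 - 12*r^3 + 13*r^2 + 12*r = (r + 1)*(r^5 - r^4 - 13*r^3 + r^2 + 12*r) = (r - 1)*(r + 1)*(r^4 - 13*r^2 - 12*r) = (r - 4)*(r - 1)*(r + 1)*(r^3 + 4*r^2 + 3*r) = (r - 4)*(r - 1)*(r + 1)*(r + 3)*(r^2 + r) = (r - 4)*(r - 1)*(r + 1)^2*(r + 3)*(r)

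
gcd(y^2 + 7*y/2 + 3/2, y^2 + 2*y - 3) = y + 3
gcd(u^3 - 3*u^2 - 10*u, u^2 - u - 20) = u - 5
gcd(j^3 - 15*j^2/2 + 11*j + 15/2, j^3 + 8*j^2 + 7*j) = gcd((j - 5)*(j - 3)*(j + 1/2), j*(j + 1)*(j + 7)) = 1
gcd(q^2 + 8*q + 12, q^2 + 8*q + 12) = q^2 + 8*q + 12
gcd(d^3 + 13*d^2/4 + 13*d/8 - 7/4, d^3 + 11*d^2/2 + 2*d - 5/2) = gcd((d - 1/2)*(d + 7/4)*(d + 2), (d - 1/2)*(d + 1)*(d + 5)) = d - 1/2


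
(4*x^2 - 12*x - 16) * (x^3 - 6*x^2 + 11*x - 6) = 4*x^5 - 36*x^4 + 100*x^3 - 60*x^2 - 104*x + 96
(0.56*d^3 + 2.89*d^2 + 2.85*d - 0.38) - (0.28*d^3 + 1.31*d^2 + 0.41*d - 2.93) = 0.28*d^3 + 1.58*d^2 + 2.44*d + 2.55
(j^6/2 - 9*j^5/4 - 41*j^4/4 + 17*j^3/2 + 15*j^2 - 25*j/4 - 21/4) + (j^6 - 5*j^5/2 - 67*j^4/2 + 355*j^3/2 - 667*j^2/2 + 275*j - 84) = 3*j^6/2 - 19*j^5/4 - 175*j^4/4 + 186*j^3 - 637*j^2/2 + 1075*j/4 - 357/4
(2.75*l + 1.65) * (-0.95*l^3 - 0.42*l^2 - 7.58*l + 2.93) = -2.6125*l^4 - 2.7225*l^3 - 21.538*l^2 - 4.4495*l + 4.8345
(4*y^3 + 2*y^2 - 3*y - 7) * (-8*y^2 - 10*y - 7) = -32*y^5 - 56*y^4 - 24*y^3 + 72*y^2 + 91*y + 49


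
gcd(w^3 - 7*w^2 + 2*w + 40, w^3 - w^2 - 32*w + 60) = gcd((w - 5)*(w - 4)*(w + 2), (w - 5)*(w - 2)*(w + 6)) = w - 5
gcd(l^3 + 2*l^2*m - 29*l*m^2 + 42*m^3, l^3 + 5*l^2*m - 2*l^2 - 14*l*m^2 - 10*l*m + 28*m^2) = l^2 + 5*l*m - 14*m^2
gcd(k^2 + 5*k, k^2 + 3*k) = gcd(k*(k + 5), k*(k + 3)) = k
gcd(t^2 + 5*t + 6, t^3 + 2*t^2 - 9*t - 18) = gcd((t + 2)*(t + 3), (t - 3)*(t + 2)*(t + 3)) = t^2 + 5*t + 6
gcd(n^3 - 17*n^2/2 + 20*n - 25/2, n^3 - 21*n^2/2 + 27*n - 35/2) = n^2 - 7*n/2 + 5/2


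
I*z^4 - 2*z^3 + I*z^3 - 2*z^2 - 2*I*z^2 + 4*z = z*(z + 2)*(z + 2*I)*(I*z - I)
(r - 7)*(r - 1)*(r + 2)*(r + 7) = r^4 + r^3 - 51*r^2 - 49*r + 98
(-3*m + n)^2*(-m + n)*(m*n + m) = -9*m^4*n - 9*m^4 + 15*m^3*n^2 + 15*m^3*n - 7*m^2*n^3 - 7*m^2*n^2 + m*n^4 + m*n^3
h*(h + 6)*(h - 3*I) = h^3 + 6*h^2 - 3*I*h^2 - 18*I*h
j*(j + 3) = j^2 + 3*j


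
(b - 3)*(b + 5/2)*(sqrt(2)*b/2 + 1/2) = sqrt(2)*b^3/2 - sqrt(2)*b^2/4 + b^2/2 - 15*sqrt(2)*b/4 - b/4 - 15/4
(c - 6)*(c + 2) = c^2 - 4*c - 12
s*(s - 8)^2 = s^3 - 16*s^2 + 64*s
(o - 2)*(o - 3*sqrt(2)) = o^2 - 3*sqrt(2)*o - 2*o + 6*sqrt(2)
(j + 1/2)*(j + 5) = j^2 + 11*j/2 + 5/2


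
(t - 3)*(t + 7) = t^2 + 4*t - 21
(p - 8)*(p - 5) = p^2 - 13*p + 40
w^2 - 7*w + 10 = (w - 5)*(w - 2)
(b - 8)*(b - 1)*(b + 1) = b^3 - 8*b^2 - b + 8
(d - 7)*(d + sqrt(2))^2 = d^3 - 7*d^2 + 2*sqrt(2)*d^2 - 14*sqrt(2)*d + 2*d - 14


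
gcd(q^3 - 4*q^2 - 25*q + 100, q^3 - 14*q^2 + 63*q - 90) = q - 5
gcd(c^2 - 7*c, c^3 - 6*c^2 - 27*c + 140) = c - 7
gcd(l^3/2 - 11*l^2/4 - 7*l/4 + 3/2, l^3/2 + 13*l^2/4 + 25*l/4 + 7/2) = l + 1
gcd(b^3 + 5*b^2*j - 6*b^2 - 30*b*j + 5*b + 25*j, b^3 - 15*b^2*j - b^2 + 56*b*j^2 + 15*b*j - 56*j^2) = b - 1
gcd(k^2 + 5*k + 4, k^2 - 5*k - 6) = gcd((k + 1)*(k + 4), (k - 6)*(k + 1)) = k + 1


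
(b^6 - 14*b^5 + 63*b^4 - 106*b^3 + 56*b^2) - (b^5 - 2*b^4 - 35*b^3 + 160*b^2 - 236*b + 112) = b^6 - 15*b^5 + 65*b^4 - 71*b^3 - 104*b^2 + 236*b - 112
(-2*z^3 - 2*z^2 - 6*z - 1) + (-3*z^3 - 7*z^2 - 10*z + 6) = -5*z^3 - 9*z^2 - 16*z + 5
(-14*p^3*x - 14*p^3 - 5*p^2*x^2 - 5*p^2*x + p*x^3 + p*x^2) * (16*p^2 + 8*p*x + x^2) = -224*p^5*x - 224*p^5 - 192*p^4*x^2 - 192*p^4*x - 38*p^3*x^3 - 38*p^3*x^2 + 3*p^2*x^4 + 3*p^2*x^3 + p*x^5 + p*x^4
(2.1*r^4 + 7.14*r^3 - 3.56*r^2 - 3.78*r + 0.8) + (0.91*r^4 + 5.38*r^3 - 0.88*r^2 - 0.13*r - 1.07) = 3.01*r^4 + 12.52*r^3 - 4.44*r^2 - 3.91*r - 0.27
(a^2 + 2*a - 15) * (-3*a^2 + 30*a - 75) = -3*a^4 + 24*a^3 + 30*a^2 - 600*a + 1125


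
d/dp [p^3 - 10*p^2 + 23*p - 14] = 3*p^2 - 20*p + 23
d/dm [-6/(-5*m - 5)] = -6/(5*(m + 1)^2)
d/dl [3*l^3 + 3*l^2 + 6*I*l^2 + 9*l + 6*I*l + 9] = 9*l^2 + l*(6 + 12*I) + 9 + 6*I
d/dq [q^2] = 2*q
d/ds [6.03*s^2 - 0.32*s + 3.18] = 12.06*s - 0.32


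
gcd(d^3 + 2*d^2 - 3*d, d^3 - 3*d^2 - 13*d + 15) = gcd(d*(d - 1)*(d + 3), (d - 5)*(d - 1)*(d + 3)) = d^2 + 2*d - 3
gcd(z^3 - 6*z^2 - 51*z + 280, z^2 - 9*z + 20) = z - 5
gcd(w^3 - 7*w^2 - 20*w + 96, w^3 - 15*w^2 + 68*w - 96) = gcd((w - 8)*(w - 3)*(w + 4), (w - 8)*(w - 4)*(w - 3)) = w^2 - 11*w + 24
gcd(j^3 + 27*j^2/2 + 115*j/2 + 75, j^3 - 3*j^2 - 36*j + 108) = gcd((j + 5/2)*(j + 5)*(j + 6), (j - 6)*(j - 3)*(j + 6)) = j + 6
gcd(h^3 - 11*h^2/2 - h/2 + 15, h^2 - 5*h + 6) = h - 2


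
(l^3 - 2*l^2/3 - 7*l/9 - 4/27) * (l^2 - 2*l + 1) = l^5 - 8*l^4/3 + 14*l^3/9 + 20*l^2/27 - 13*l/27 - 4/27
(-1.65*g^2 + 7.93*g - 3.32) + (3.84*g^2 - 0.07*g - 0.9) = 2.19*g^2 + 7.86*g - 4.22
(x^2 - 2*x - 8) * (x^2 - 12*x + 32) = x^4 - 14*x^3 + 48*x^2 + 32*x - 256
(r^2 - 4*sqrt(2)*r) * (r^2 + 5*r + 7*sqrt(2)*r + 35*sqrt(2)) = r^4 + 3*sqrt(2)*r^3 + 5*r^3 - 56*r^2 + 15*sqrt(2)*r^2 - 280*r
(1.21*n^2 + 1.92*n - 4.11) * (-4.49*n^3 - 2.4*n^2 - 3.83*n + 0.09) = -5.4329*n^5 - 11.5248*n^4 + 9.2116*n^3 + 2.6193*n^2 + 15.9141*n - 0.3699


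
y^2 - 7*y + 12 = (y - 4)*(y - 3)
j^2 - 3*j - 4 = (j - 4)*(j + 1)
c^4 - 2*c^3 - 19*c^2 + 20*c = c*(c - 5)*(c - 1)*(c + 4)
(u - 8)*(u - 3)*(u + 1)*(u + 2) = u^4 - 8*u^3 - 7*u^2 + 50*u + 48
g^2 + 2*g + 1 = (g + 1)^2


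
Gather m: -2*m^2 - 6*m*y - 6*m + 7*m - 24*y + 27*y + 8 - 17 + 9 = -2*m^2 + m*(1 - 6*y) + 3*y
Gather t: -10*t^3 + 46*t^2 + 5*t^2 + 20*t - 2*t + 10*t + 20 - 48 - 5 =-10*t^3 + 51*t^2 + 28*t - 33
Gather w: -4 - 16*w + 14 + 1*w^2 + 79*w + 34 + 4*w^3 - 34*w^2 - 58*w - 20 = 4*w^3 - 33*w^2 + 5*w + 24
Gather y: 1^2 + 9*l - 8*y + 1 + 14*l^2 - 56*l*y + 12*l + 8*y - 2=14*l^2 - 56*l*y + 21*l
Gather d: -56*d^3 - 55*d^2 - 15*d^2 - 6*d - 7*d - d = -56*d^3 - 70*d^2 - 14*d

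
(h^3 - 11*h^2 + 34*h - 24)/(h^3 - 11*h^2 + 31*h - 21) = (h^2 - 10*h + 24)/(h^2 - 10*h + 21)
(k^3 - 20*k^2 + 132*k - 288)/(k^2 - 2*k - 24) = (k^2 - 14*k + 48)/(k + 4)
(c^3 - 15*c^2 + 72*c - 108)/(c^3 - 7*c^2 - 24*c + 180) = (c - 3)/(c + 5)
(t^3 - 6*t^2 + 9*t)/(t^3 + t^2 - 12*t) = (t - 3)/(t + 4)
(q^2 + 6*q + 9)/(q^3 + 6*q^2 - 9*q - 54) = (q + 3)/(q^2 + 3*q - 18)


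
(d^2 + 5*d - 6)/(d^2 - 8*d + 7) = (d + 6)/(d - 7)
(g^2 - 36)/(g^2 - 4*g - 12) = (g + 6)/(g + 2)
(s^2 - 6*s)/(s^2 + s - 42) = s/(s + 7)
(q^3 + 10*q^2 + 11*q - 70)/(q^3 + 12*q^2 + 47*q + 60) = (q^2 + 5*q - 14)/(q^2 + 7*q + 12)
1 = 1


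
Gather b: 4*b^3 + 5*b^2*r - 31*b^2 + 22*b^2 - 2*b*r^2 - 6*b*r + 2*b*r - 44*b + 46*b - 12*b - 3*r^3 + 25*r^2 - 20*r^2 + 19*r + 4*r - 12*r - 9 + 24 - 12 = 4*b^3 + b^2*(5*r - 9) + b*(-2*r^2 - 4*r - 10) - 3*r^3 + 5*r^2 + 11*r + 3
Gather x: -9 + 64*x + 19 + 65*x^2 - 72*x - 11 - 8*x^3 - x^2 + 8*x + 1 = -8*x^3 + 64*x^2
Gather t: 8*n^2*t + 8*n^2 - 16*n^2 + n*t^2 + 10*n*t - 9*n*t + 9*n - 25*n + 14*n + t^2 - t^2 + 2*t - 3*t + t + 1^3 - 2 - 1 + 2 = -8*n^2 + n*t^2 - 2*n + t*(8*n^2 + n)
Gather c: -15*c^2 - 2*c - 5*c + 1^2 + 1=-15*c^2 - 7*c + 2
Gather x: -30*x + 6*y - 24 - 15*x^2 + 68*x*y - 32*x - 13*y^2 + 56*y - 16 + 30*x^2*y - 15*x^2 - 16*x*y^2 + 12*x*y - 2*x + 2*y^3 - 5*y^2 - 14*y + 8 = x^2*(30*y - 30) + x*(-16*y^2 + 80*y - 64) + 2*y^3 - 18*y^2 + 48*y - 32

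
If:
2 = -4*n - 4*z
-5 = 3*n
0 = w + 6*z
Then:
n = -5/3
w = -7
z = 7/6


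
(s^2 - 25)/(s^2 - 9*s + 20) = (s + 5)/(s - 4)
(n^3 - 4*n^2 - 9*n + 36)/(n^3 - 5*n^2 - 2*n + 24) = (n + 3)/(n + 2)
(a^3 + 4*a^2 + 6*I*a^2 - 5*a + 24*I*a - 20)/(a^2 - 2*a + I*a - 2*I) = (a^2 + a*(4 + 5*I) + 20*I)/(a - 2)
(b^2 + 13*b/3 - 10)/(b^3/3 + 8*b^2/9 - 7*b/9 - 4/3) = 3*(3*b^2 + 13*b - 30)/(3*b^3 + 8*b^2 - 7*b - 12)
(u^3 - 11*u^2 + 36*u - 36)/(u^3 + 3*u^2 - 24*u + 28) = (u^2 - 9*u + 18)/(u^2 + 5*u - 14)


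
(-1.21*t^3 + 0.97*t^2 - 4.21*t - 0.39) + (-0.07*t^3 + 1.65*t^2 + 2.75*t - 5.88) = -1.28*t^3 + 2.62*t^2 - 1.46*t - 6.27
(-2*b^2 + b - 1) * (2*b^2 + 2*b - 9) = -4*b^4 - 2*b^3 + 18*b^2 - 11*b + 9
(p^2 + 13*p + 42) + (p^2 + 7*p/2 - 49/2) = 2*p^2 + 33*p/2 + 35/2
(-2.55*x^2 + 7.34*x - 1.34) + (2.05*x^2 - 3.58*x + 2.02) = -0.5*x^2 + 3.76*x + 0.68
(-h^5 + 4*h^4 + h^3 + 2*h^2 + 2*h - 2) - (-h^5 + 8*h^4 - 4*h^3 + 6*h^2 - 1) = -4*h^4 + 5*h^3 - 4*h^2 + 2*h - 1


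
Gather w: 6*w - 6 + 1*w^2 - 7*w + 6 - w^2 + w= 0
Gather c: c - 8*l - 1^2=c - 8*l - 1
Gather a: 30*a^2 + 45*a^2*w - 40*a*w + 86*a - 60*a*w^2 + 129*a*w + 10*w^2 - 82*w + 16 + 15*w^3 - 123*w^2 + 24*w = a^2*(45*w + 30) + a*(-60*w^2 + 89*w + 86) + 15*w^3 - 113*w^2 - 58*w + 16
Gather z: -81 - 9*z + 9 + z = -8*z - 72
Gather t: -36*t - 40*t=-76*t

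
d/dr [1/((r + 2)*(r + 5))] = (-2*r - 7)/(r^4 + 14*r^3 + 69*r^2 + 140*r + 100)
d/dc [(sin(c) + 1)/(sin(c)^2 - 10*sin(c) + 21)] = (-2*sin(c) + cos(c)^2 + 30)*cos(c)/(sin(c)^2 - 10*sin(c) + 21)^2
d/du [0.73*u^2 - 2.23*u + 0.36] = 1.46*u - 2.23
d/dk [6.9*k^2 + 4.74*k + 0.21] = 13.8*k + 4.74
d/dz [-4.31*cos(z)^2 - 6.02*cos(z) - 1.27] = (8.62*cos(z) + 6.02)*sin(z)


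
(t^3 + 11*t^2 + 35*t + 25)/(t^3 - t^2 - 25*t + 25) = (t^2 + 6*t + 5)/(t^2 - 6*t + 5)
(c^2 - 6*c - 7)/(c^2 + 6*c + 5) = (c - 7)/(c + 5)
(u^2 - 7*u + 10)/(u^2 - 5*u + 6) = (u - 5)/(u - 3)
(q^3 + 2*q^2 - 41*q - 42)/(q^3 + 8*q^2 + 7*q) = (q - 6)/q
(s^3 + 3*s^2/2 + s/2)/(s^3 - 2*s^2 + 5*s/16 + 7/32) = 16*s*(2*s^2 + 3*s + 1)/(32*s^3 - 64*s^2 + 10*s + 7)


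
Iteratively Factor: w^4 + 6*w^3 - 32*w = (w - 2)*(w^3 + 8*w^2 + 16*w) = (w - 2)*(w + 4)*(w^2 + 4*w) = w*(w - 2)*(w + 4)*(w + 4)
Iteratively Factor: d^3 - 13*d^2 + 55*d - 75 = (d - 5)*(d^2 - 8*d + 15) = (d - 5)*(d - 3)*(d - 5)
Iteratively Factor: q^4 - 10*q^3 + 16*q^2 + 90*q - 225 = (q - 3)*(q^3 - 7*q^2 - 5*q + 75) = (q - 5)*(q - 3)*(q^2 - 2*q - 15) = (q - 5)*(q - 3)*(q + 3)*(q - 5)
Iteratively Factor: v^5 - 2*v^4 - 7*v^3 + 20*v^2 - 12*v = (v + 3)*(v^4 - 5*v^3 + 8*v^2 - 4*v) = (v - 2)*(v + 3)*(v^3 - 3*v^2 + 2*v) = (v - 2)^2*(v + 3)*(v^2 - v) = v*(v - 2)^2*(v + 3)*(v - 1)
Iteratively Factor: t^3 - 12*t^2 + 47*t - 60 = (t - 5)*(t^2 - 7*t + 12) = (t - 5)*(t - 3)*(t - 4)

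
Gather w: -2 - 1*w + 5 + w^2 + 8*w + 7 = w^2 + 7*w + 10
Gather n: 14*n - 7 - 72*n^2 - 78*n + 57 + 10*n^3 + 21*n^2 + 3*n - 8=10*n^3 - 51*n^2 - 61*n + 42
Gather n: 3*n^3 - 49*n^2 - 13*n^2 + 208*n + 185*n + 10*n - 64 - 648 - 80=3*n^3 - 62*n^2 + 403*n - 792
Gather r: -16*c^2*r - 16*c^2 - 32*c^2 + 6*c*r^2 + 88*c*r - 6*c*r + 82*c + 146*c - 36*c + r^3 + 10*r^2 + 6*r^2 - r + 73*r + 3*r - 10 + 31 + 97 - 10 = -48*c^2 + 192*c + r^3 + r^2*(6*c + 16) + r*(-16*c^2 + 82*c + 75) + 108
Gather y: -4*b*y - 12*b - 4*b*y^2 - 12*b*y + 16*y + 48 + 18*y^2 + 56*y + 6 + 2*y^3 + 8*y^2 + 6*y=-12*b + 2*y^3 + y^2*(26 - 4*b) + y*(78 - 16*b) + 54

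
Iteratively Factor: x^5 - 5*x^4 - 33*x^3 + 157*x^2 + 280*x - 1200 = (x + 4)*(x^4 - 9*x^3 + 3*x^2 + 145*x - 300) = (x - 3)*(x + 4)*(x^3 - 6*x^2 - 15*x + 100) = (x - 3)*(x + 4)^2*(x^2 - 10*x + 25) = (x - 5)*(x - 3)*(x + 4)^2*(x - 5)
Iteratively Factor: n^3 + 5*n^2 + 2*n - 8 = (n - 1)*(n^2 + 6*n + 8) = (n - 1)*(n + 2)*(n + 4)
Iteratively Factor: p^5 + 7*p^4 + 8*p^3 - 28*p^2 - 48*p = (p + 3)*(p^4 + 4*p^3 - 4*p^2 - 16*p) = (p - 2)*(p + 3)*(p^3 + 6*p^2 + 8*p) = (p - 2)*(p + 3)*(p + 4)*(p^2 + 2*p) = p*(p - 2)*(p + 3)*(p + 4)*(p + 2)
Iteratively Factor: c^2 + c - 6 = (c + 3)*(c - 2)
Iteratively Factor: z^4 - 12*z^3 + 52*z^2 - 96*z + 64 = (z - 2)*(z^3 - 10*z^2 + 32*z - 32) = (z - 2)^2*(z^2 - 8*z + 16) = (z - 4)*(z - 2)^2*(z - 4)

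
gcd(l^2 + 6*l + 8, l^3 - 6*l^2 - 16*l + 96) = l + 4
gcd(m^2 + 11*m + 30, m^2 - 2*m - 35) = m + 5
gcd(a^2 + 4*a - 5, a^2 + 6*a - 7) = a - 1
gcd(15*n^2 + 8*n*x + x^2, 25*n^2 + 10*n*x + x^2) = 5*n + x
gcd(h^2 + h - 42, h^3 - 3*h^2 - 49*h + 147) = h + 7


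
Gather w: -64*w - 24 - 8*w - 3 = -72*w - 27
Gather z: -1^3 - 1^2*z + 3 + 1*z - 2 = 0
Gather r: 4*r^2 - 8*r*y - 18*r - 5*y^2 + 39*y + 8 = 4*r^2 + r*(-8*y - 18) - 5*y^2 + 39*y + 8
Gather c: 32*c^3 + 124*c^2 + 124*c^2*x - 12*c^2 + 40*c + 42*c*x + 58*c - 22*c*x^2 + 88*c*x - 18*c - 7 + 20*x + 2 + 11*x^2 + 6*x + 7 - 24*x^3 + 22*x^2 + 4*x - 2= 32*c^3 + c^2*(124*x + 112) + c*(-22*x^2 + 130*x + 80) - 24*x^3 + 33*x^2 + 30*x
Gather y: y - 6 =y - 6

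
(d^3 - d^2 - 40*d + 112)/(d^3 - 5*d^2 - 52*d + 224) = (d - 4)/(d - 8)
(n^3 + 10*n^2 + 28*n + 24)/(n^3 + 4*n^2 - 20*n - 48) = (n + 2)/(n - 4)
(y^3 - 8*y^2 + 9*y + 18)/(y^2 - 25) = (y^3 - 8*y^2 + 9*y + 18)/(y^2 - 25)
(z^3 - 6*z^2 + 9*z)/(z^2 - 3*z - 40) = z*(-z^2 + 6*z - 9)/(-z^2 + 3*z + 40)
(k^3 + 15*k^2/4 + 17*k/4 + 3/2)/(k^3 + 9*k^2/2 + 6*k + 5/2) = (4*k^2 + 11*k + 6)/(2*(2*k^2 + 7*k + 5))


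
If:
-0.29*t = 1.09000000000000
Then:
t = -3.76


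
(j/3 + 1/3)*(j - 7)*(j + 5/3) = j^3/3 - 13*j^2/9 - 17*j/3 - 35/9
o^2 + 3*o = o*(o + 3)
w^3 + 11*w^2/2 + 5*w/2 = w*(w + 1/2)*(w + 5)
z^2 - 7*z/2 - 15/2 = (z - 5)*(z + 3/2)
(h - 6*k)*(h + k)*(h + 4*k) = h^3 - h^2*k - 26*h*k^2 - 24*k^3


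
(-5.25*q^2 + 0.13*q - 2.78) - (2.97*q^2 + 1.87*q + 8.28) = -8.22*q^2 - 1.74*q - 11.06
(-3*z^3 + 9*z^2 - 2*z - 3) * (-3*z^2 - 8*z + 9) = 9*z^5 - 3*z^4 - 93*z^3 + 106*z^2 + 6*z - 27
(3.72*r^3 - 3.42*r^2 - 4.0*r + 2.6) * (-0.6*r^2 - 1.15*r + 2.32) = -2.232*r^5 - 2.226*r^4 + 14.9634*r^3 - 4.8944*r^2 - 12.27*r + 6.032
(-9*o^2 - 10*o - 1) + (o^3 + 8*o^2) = o^3 - o^2 - 10*o - 1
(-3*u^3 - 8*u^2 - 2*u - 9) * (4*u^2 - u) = -12*u^5 - 29*u^4 - 34*u^2 + 9*u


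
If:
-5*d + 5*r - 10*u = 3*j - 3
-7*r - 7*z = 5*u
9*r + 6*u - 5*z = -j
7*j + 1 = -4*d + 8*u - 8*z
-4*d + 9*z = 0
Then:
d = 3/18665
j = 979/11199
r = -8069/55995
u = 11291/55995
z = 4/55995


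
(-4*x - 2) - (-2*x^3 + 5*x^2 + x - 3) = 2*x^3 - 5*x^2 - 5*x + 1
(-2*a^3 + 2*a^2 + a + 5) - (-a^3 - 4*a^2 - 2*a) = -a^3 + 6*a^2 + 3*a + 5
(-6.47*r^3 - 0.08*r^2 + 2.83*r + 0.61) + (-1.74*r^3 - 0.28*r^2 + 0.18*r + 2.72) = -8.21*r^3 - 0.36*r^2 + 3.01*r + 3.33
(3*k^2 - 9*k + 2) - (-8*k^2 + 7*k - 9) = 11*k^2 - 16*k + 11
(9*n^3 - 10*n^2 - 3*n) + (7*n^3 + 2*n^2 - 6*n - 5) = 16*n^3 - 8*n^2 - 9*n - 5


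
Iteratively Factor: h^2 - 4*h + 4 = (h - 2)*(h - 2)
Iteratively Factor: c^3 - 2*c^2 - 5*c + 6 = (c - 3)*(c^2 + c - 2) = (c - 3)*(c - 1)*(c + 2)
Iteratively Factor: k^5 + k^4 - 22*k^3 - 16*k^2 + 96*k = (k + 4)*(k^4 - 3*k^3 - 10*k^2 + 24*k) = (k - 2)*(k + 4)*(k^3 - k^2 - 12*k) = (k - 2)*(k + 3)*(k + 4)*(k^2 - 4*k) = (k - 4)*(k - 2)*(k + 3)*(k + 4)*(k)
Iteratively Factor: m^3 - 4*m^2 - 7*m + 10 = (m - 1)*(m^2 - 3*m - 10) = (m - 5)*(m - 1)*(m + 2)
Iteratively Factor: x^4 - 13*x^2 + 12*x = (x - 1)*(x^3 + x^2 - 12*x) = x*(x - 1)*(x^2 + x - 12) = x*(x - 3)*(x - 1)*(x + 4)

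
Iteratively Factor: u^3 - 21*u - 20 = (u + 4)*(u^2 - 4*u - 5) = (u + 1)*(u + 4)*(u - 5)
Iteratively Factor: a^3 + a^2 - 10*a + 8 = (a - 2)*(a^2 + 3*a - 4) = (a - 2)*(a + 4)*(a - 1)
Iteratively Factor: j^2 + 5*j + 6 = (j + 3)*(j + 2)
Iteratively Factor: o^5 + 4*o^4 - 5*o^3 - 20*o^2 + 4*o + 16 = (o + 4)*(o^4 - 5*o^2 + 4) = (o + 1)*(o + 4)*(o^3 - o^2 - 4*o + 4) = (o - 2)*(o + 1)*(o + 4)*(o^2 + o - 2) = (o - 2)*(o - 1)*(o + 1)*(o + 4)*(o + 2)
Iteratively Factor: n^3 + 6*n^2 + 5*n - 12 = (n + 3)*(n^2 + 3*n - 4) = (n + 3)*(n + 4)*(n - 1)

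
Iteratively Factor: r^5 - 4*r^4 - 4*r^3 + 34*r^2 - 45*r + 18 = (r - 1)*(r^4 - 3*r^3 - 7*r^2 + 27*r - 18) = (r - 2)*(r - 1)*(r^3 - r^2 - 9*r + 9) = (r - 3)*(r - 2)*(r - 1)*(r^2 + 2*r - 3) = (r - 3)*(r - 2)*(r - 1)*(r + 3)*(r - 1)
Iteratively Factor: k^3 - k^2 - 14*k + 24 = (k - 3)*(k^2 + 2*k - 8) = (k - 3)*(k + 4)*(k - 2)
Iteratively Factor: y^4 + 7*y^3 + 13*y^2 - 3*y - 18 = (y + 3)*(y^3 + 4*y^2 + y - 6) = (y + 2)*(y + 3)*(y^2 + 2*y - 3) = (y + 2)*(y + 3)^2*(y - 1)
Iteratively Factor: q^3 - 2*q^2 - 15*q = (q + 3)*(q^2 - 5*q) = (q - 5)*(q + 3)*(q)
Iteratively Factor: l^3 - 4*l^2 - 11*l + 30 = (l - 5)*(l^2 + l - 6) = (l - 5)*(l - 2)*(l + 3)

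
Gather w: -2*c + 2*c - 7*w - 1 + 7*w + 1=0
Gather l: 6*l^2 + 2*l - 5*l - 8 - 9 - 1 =6*l^2 - 3*l - 18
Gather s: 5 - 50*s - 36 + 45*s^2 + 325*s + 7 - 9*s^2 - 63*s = 36*s^2 + 212*s - 24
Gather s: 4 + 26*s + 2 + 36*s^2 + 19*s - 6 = 36*s^2 + 45*s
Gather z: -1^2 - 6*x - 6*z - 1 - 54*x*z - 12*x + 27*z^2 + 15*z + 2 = -18*x + 27*z^2 + z*(9 - 54*x)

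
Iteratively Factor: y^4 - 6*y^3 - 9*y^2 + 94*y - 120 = (y - 5)*(y^3 - y^2 - 14*y + 24) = (y - 5)*(y - 2)*(y^2 + y - 12) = (y - 5)*(y - 2)*(y + 4)*(y - 3)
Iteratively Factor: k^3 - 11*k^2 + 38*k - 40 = (k - 5)*(k^2 - 6*k + 8) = (k - 5)*(k - 4)*(k - 2)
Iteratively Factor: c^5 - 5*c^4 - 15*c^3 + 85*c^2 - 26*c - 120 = (c + 1)*(c^4 - 6*c^3 - 9*c^2 + 94*c - 120) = (c + 1)*(c + 4)*(c^3 - 10*c^2 + 31*c - 30) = (c - 3)*(c + 1)*(c + 4)*(c^2 - 7*c + 10) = (c - 3)*(c - 2)*(c + 1)*(c + 4)*(c - 5)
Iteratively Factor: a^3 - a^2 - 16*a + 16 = (a - 1)*(a^2 - 16) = (a - 1)*(a + 4)*(a - 4)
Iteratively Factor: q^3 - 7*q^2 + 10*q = (q - 2)*(q^2 - 5*q) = q*(q - 2)*(q - 5)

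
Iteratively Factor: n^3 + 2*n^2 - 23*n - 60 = (n + 4)*(n^2 - 2*n - 15) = (n + 3)*(n + 4)*(n - 5)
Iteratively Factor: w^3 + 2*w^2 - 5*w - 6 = (w + 1)*(w^2 + w - 6) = (w + 1)*(w + 3)*(w - 2)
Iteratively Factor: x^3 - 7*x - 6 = (x + 2)*(x^2 - 2*x - 3) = (x + 1)*(x + 2)*(x - 3)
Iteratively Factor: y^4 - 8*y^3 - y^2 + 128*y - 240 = (y - 4)*(y^3 - 4*y^2 - 17*y + 60) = (y - 5)*(y - 4)*(y^2 + y - 12) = (y - 5)*(y - 4)*(y + 4)*(y - 3)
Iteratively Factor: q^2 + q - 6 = (q + 3)*(q - 2)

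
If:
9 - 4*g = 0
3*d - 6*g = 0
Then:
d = 9/2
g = 9/4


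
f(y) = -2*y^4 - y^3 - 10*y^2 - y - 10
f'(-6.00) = 1739.00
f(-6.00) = -2740.00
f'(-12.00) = 13631.00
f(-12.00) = -41182.00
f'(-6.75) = 2457.69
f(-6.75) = -4303.21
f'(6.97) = -2995.01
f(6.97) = -5561.60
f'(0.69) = -18.86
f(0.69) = -16.23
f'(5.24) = -1339.20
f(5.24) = -1941.53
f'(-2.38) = 137.46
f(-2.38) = -114.95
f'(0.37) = -9.22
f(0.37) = -11.83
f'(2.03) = -120.89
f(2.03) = -95.57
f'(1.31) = -50.33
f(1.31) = -36.61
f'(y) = -8*y^3 - 3*y^2 - 20*y - 1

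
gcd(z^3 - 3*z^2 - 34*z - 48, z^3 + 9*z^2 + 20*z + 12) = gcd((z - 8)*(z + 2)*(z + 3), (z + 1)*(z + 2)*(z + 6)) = z + 2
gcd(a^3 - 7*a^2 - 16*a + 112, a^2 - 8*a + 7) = a - 7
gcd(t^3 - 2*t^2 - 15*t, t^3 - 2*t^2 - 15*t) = t^3 - 2*t^2 - 15*t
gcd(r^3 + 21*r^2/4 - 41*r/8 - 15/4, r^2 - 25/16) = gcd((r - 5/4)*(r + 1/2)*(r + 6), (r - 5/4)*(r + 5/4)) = r - 5/4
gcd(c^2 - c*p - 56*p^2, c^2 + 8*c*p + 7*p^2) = c + 7*p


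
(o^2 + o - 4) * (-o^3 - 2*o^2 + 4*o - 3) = -o^5 - 3*o^4 + 6*o^3 + 9*o^2 - 19*o + 12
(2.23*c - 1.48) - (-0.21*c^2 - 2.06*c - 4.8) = 0.21*c^2 + 4.29*c + 3.32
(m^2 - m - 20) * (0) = 0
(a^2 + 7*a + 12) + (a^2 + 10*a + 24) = 2*a^2 + 17*a + 36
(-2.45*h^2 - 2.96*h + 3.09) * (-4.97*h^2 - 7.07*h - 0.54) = 12.1765*h^4 + 32.0327*h^3 + 6.8929*h^2 - 20.2479*h - 1.6686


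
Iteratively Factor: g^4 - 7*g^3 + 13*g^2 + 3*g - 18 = (g + 1)*(g^3 - 8*g^2 + 21*g - 18) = (g - 3)*(g + 1)*(g^2 - 5*g + 6) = (g - 3)*(g - 2)*(g + 1)*(g - 3)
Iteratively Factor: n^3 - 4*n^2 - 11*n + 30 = (n - 2)*(n^2 - 2*n - 15) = (n - 2)*(n + 3)*(n - 5)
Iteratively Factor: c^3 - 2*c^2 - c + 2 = (c - 1)*(c^2 - c - 2) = (c - 2)*(c - 1)*(c + 1)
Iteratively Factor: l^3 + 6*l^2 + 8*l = (l + 2)*(l^2 + 4*l) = (l + 2)*(l + 4)*(l)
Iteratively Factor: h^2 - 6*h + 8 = (h - 2)*(h - 4)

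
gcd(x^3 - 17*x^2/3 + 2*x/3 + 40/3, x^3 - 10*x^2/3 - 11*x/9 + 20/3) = x + 4/3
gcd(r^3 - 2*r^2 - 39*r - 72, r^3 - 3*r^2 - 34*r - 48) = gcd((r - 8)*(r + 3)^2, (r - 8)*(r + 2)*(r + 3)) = r^2 - 5*r - 24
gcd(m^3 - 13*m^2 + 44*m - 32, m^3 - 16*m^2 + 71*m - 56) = m^2 - 9*m + 8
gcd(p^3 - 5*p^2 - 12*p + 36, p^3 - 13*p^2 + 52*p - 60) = p^2 - 8*p + 12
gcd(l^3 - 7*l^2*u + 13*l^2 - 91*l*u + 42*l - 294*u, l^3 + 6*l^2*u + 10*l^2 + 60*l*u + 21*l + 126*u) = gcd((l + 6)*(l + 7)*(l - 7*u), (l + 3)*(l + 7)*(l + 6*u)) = l + 7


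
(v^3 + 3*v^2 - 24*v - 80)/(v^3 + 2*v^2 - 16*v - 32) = (v^2 - v - 20)/(v^2 - 2*v - 8)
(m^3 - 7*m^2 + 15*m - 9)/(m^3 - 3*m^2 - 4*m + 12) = (m^2 - 4*m + 3)/(m^2 - 4)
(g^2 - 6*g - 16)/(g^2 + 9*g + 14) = (g - 8)/(g + 7)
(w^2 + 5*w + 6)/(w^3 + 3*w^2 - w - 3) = (w + 2)/(w^2 - 1)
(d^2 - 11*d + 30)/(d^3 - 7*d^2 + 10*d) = (d - 6)/(d*(d - 2))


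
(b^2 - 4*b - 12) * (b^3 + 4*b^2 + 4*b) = b^5 - 24*b^3 - 64*b^2 - 48*b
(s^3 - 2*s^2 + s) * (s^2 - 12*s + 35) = s^5 - 14*s^4 + 60*s^3 - 82*s^2 + 35*s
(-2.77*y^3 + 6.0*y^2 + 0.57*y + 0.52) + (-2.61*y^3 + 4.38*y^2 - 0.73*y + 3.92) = -5.38*y^3 + 10.38*y^2 - 0.16*y + 4.44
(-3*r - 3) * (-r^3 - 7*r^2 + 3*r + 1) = 3*r^4 + 24*r^3 + 12*r^2 - 12*r - 3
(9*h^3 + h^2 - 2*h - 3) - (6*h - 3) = 9*h^3 + h^2 - 8*h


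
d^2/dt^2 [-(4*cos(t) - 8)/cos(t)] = 8*(sin(t)^2 + 1)/cos(t)^3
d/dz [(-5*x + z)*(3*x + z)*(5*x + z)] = -25*x^2 + 6*x*z + 3*z^2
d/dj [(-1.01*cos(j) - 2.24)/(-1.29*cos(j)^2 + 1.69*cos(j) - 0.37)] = (1.3029*cos(j)^2 + 5.7792*cos(j) - 4.1593)*sin(j)/(1.6641*cos(j)^4 - 4.3602*cos(j)^3 + 3.8107*cos(j)^2 - 1.2506*cos(j) + 0.1369)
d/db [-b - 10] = -1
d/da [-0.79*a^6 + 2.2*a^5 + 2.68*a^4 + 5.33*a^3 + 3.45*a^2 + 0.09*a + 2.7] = -4.74*a^5 + 11.0*a^4 + 10.72*a^3 + 15.99*a^2 + 6.9*a + 0.09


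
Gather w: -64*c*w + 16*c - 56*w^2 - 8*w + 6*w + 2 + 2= 16*c - 56*w^2 + w*(-64*c - 2) + 4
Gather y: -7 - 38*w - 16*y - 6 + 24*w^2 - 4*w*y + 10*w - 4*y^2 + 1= 24*w^2 - 28*w - 4*y^2 + y*(-4*w - 16) - 12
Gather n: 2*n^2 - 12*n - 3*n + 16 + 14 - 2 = 2*n^2 - 15*n + 28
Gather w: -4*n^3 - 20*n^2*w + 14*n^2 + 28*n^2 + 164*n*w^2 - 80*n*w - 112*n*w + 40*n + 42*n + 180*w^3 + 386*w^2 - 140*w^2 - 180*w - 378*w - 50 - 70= -4*n^3 + 42*n^2 + 82*n + 180*w^3 + w^2*(164*n + 246) + w*(-20*n^2 - 192*n - 558) - 120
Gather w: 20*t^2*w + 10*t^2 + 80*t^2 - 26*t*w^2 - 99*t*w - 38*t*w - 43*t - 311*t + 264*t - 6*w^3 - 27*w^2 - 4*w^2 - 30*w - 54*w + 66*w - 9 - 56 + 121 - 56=90*t^2 - 90*t - 6*w^3 + w^2*(-26*t - 31) + w*(20*t^2 - 137*t - 18)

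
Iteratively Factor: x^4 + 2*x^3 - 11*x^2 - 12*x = (x + 4)*(x^3 - 2*x^2 - 3*x) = (x + 1)*(x + 4)*(x^2 - 3*x) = (x - 3)*(x + 1)*(x + 4)*(x)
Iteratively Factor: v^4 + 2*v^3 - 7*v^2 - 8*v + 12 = (v + 2)*(v^3 - 7*v + 6) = (v + 2)*(v + 3)*(v^2 - 3*v + 2) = (v - 2)*(v + 2)*(v + 3)*(v - 1)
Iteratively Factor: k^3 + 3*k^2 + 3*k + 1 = (k + 1)*(k^2 + 2*k + 1) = (k + 1)^2*(k + 1)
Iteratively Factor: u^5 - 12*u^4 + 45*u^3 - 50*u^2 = (u)*(u^4 - 12*u^3 + 45*u^2 - 50*u) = u*(u - 5)*(u^3 - 7*u^2 + 10*u) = u^2*(u - 5)*(u^2 - 7*u + 10) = u^2*(u - 5)^2*(u - 2)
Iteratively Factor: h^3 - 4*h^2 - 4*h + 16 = (h + 2)*(h^2 - 6*h + 8) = (h - 2)*(h + 2)*(h - 4)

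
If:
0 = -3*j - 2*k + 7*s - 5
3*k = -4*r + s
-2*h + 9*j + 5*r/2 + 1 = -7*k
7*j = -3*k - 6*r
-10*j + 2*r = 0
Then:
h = 2529/1168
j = -15/292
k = 185/292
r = -75/292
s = 255/292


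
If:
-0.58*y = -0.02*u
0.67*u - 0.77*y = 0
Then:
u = 0.00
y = 0.00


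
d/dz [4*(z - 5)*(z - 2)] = 8*z - 28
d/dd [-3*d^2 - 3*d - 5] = -6*d - 3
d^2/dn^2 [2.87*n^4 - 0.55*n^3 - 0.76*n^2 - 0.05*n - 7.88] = 34.44*n^2 - 3.3*n - 1.52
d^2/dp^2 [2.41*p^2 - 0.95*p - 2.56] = 4.82000000000000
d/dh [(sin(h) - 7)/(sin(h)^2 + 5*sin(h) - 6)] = (14*sin(h) + cos(h)^2 + 28)*cos(h)/(sin(h)^2 + 5*sin(h) - 6)^2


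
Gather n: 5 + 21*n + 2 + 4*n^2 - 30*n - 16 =4*n^2 - 9*n - 9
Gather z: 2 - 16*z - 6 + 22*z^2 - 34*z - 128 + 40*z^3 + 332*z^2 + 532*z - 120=40*z^3 + 354*z^2 + 482*z - 252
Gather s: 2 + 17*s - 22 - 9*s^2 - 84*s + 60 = -9*s^2 - 67*s + 40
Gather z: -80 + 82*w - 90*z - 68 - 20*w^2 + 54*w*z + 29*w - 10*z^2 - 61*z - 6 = -20*w^2 + 111*w - 10*z^2 + z*(54*w - 151) - 154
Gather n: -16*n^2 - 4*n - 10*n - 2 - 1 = -16*n^2 - 14*n - 3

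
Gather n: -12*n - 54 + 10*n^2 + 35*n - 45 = 10*n^2 + 23*n - 99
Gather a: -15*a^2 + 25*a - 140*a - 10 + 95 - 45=-15*a^2 - 115*a + 40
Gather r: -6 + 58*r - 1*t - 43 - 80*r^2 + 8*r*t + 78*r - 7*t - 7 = -80*r^2 + r*(8*t + 136) - 8*t - 56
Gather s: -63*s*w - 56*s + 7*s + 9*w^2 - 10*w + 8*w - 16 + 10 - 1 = s*(-63*w - 49) + 9*w^2 - 2*w - 7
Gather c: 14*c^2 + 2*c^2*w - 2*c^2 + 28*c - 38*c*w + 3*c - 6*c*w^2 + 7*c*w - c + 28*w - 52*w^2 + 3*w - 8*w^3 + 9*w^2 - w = c^2*(2*w + 12) + c*(-6*w^2 - 31*w + 30) - 8*w^3 - 43*w^2 + 30*w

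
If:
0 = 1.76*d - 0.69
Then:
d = 0.39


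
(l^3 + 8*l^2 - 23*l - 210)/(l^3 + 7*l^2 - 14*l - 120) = (l^2 + 2*l - 35)/(l^2 + l - 20)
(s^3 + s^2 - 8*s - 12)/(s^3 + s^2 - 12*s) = (s^2 + 4*s + 4)/(s*(s + 4))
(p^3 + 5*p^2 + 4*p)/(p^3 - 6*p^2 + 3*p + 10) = p*(p + 4)/(p^2 - 7*p + 10)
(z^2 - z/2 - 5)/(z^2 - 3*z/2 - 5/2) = (z + 2)/(z + 1)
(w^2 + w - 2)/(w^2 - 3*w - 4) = (-w^2 - w + 2)/(-w^2 + 3*w + 4)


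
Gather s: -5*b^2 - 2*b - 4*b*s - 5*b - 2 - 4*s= -5*b^2 - 7*b + s*(-4*b - 4) - 2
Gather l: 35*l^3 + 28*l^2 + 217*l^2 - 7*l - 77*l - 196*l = 35*l^3 + 245*l^2 - 280*l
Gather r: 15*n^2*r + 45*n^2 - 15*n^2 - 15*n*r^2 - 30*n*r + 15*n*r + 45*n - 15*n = 30*n^2 - 15*n*r^2 + 30*n + r*(15*n^2 - 15*n)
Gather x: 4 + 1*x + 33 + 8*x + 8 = 9*x + 45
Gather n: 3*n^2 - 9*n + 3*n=3*n^2 - 6*n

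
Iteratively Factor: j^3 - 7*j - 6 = (j + 2)*(j^2 - 2*j - 3) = (j + 1)*(j + 2)*(j - 3)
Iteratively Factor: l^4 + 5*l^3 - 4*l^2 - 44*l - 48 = (l + 2)*(l^3 + 3*l^2 - 10*l - 24) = (l + 2)*(l + 4)*(l^2 - l - 6) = (l - 3)*(l + 2)*(l + 4)*(l + 2)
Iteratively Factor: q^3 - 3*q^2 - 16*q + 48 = (q + 4)*(q^2 - 7*q + 12) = (q - 3)*(q + 4)*(q - 4)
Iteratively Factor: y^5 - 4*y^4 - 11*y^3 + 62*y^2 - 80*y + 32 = (y - 1)*(y^4 - 3*y^3 - 14*y^2 + 48*y - 32) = (y - 1)*(y + 4)*(y^3 - 7*y^2 + 14*y - 8) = (y - 1)^2*(y + 4)*(y^2 - 6*y + 8) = (y - 4)*(y - 1)^2*(y + 4)*(y - 2)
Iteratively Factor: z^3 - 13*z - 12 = (z + 3)*(z^2 - 3*z - 4) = (z + 1)*(z + 3)*(z - 4)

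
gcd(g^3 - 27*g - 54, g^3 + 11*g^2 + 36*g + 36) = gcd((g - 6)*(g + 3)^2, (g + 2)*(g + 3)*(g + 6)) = g + 3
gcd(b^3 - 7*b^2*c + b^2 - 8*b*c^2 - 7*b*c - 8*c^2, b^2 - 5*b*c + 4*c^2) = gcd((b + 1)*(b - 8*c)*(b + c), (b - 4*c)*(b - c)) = 1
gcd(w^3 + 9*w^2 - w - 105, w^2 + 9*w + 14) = w + 7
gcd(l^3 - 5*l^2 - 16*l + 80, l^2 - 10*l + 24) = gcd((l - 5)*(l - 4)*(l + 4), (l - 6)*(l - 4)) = l - 4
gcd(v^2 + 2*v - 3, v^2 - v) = v - 1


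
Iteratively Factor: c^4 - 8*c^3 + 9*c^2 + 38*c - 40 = (c - 4)*(c^3 - 4*c^2 - 7*c + 10) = (c - 4)*(c - 1)*(c^2 - 3*c - 10) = (c - 4)*(c - 1)*(c + 2)*(c - 5)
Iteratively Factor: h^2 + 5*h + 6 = (h + 2)*(h + 3)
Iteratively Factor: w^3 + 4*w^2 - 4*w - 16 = (w + 4)*(w^2 - 4) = (w - 2)*(w + 4)*(w + 2)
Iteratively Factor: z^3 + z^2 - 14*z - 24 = (z + 3)*(z^2 - 2*z - 8) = (z + 2)*(z + 3)*(z - 4)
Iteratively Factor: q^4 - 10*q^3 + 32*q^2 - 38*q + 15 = (q - 1)*(q^3 - 9*q^2 + 23*q - 15) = (q - 5)*(q - 1)*(q^2 - 4*q + 3) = (q - 5)*(q - 1)^2*(q - 3)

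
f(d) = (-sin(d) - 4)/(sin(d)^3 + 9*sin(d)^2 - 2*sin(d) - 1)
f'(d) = (-sin(d) - 4)*(-3*sin(d)^2*cos(d) - 18*sin(d)*cos(d) + 2*cos(d))/(sin(d)^3 + 9*sin(d)^2 - 2*sin(d) - 1)^2 - cos(d)/(sin(d)^3 + 9*sin(d)^2 - 2*sin(d) - 1) = (2*sin(d)^3 + 21*sin(d)^2 + 72*sin(d) - 7)*cos(d)/(sin(d)^3 + 9*sin(d)^2 - 2*sin(d) - 1)^2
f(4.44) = -0.36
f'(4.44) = 0.22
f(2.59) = -7.97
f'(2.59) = -97.31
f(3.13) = 3.93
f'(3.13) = 5.90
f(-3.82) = -3.01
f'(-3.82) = -15.48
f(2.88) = 4.74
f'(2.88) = -15.64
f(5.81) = -2.10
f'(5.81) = -11.16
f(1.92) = -0.84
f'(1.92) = -0.80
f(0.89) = -1.43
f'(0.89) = 3.51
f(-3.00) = 7.13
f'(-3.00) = 56.58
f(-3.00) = 7.13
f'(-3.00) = 56.58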